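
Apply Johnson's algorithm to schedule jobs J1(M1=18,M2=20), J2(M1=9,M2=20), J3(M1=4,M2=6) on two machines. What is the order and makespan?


Johnson's rule:
Group 1 (M1≤M2, sort by M1): ['J3', 'J2', 'J1']
Group 2 (M1>M2, sort desc M2): []
Sequence: J3 → J2 → J1
Makespan calculation:
  J3: M1 done=4, M2 done=10
  J2: M1 done=13, M2 done=33
  J1: M1 done=31, M2 done=53
= Sequence: J3 → J2 → J1, Makespan: 53


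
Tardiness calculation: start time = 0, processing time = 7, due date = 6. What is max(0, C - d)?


Completion = start + processing = 0 + 7 = 7
Tardiness = max(0, C - d) = max(0, 7 - 6)
= max(0, 1)
= 1


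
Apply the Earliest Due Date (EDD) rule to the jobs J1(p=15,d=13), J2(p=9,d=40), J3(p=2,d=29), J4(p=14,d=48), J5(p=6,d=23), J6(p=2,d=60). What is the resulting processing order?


EDD: sort by earliest due date
  J1: d=13, p=15
  J5: d=23, p=6
  J3: d=29, p=2
  J2: d=40, p=9
  J4: d=48, p=14
  J6: d=60, p=2
Order: J1 → J5 → J3 → J2 → J4 → J6


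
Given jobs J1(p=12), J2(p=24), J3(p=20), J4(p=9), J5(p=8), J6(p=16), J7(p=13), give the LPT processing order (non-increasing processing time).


LPT: sort by longest processing time first
  J2: p=24
  J3: p=20
  J6: p=16
  J7: p=13
  J1: p=12
  J4: p=9
  J5: p=8
Order: J2 → J3 → J6 → J7 → J1 → J4 → J5


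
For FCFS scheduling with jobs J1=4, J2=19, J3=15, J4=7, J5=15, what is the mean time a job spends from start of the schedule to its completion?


Completion times:
  J1: completes at 4
  J2: completes at 23
  J3: completes at 38
  J4: completes at 45
  J5: completes at 60
Sum = 170
Average = 170/5
= 34.00


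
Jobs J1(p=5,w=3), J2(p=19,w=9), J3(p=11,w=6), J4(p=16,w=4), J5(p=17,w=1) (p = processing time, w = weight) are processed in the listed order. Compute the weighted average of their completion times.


Completion times:
  J1: C=5, w×C=3×5=15
  J2: C=24, w×C=9×24=216
  J3: C=35, w×C=6×35=210
  J4: C=51, w×C=4×51=204
  J5: C=68, w×C=1×68=68
Sum w×C = 713
Sum w = 23
Weighted avg = 713/23
= 31.00


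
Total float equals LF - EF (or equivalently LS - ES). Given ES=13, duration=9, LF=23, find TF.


EF = ES + duration = 13 + 9 = 22
LS = LF - duration = 23 - 9 = 14
Total Float = LF - EF = 23 - 22
(or LS - ES = 14 - 13)
= 1


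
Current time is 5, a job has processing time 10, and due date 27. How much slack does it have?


Slack = due - current_time - processing
= 27 - 5 - 10
= 12


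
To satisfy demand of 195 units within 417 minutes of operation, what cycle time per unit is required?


Cycle time = available time / demand
= 417 / 195
= 2.14 min/unit


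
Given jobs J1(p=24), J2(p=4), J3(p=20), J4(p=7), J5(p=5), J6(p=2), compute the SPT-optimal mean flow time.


SPT order: J6 → J2 → J5 → J4 → J3 → J1
Completion times:
  J6: C=2
  J2: C=6
  J5: C=11
  J4: C=18
  J3: C=38
  J1: C=62
Sum = 137, n = 6
Mean flow = 137/6
= 22.83


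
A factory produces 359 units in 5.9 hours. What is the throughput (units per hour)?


Throughput = units / time
= 359 / 5.9
= 60.8 units/hour


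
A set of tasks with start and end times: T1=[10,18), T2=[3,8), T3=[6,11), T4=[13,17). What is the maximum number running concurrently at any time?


Check each time point for overlaps:
  t=6: 2 tasks active (T2, T3)
Max concurrent = 2


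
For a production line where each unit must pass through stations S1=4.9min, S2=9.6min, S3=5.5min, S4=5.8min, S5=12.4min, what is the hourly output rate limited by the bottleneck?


Bottleneck = longest station time
Station times: [4.9, 9.6, 5.5, 5.8, 12.4]
Max = 12.4 min
Rate = 60 / 12.4
= 4.84 units/hour (bottleneck: 12.4min)


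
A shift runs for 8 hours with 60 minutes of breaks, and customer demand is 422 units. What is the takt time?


Available = 8×60 - 60 = 420 min
Takt time = 420 / 422
= 1.00 min/unit


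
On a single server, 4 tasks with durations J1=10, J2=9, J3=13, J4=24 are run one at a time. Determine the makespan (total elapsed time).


Sequential makespan: sum all processing times
= 10 + 9 + 13 + 24
= 56 time units


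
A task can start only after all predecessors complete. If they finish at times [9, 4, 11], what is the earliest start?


ES = max of all predecessor completion times
Predecessors: [9, 4, 11]
ES = max(9, 4, 11)
= 11


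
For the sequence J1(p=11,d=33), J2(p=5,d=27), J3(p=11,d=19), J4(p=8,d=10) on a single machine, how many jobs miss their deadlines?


Completion vs due date:
  J1: C=11, d=33 → on time
  J2: C=16, d=27 → on time
  J3: C=27, d=19 → TARDY
  J4: C=35, d=10 → TARDY
Tardy jobs: J3, J4
Count = 2


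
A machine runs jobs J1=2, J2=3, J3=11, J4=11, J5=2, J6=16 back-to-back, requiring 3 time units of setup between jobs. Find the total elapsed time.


Makespan = Σ processing + (n-1) × setup
= (2 + 3 + 11 + 11 + 2 + 16) + (6-1)×3
= 45 + 15
= 60 time units


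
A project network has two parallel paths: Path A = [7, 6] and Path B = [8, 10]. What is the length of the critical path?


Path A: 7 + 6 = 13
Path B: 8 + 10 = 18
Critical path = longest = max(13, 18)
= 18 (Path B)


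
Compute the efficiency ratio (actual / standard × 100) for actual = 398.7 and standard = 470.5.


Efficiency = (actual / standard) × 100
= (398.7 / 470.5) × 100
= 84.7%


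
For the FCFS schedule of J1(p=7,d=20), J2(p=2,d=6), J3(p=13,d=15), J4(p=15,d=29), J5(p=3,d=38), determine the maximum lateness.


Lateness per job (L = C - d):
  J1: C=7, d=20, L=-13
  J2: C=9, d=6, L=3
  J3: C=22, d=15, L=7
  J4: C=37, d=29, L=8
  J5: C=40, d=38, L=2
Lmax = max(-13, 3, 7, 8, 2)
= 8


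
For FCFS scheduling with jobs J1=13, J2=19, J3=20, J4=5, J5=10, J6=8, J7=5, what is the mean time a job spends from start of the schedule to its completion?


Completion times:
  J1: completes at 13
  J2: completes at 32
  J3: completes at 52
  J4: completes at 57
  J5: completes at 67
  J6: completes at 75
  J7: completes at 80
Sum = 376
Average = 376/7
= 53.71


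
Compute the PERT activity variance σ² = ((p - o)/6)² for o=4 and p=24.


σ² = ((p - o) / 6)² = (p - o)² / 36
= (24 - 4)² / 36
= 20² / 36
= 400 / 36
= 11.1111


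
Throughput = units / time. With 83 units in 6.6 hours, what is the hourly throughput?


Throughput = units / time
= 83 / 6.6
= 12.6 units/hour


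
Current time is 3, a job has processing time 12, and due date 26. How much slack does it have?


Slack = due - current_time - processing
= 26 - 3 - 12
= 11


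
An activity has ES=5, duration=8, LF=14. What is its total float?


EF = ES + duration = 5 + 8 = 13
LS = LF - duration = 14 - 8 = 6
Total Float = LF - EF = 14 - 13
(or LS - ES = 6 - 5)
= 1


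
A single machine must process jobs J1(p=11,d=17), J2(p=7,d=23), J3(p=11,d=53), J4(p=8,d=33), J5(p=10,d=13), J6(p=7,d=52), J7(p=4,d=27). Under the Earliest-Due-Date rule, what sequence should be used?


EDD: sort by earliest due date
  J5: d=13, p=10
  J1: d=17, p=11
  J2: d=23, p=7
  J7: d=27, p=4
  J4: d=33, p=8
  J6: d=52, p=7
  J3: d=53, p=11
Order: J5 → J1 → J2 → J7 → J4 → J6 → J3


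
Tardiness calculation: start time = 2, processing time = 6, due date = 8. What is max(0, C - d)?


Completion = start + processing = 2 + 6 = 8
Tardiness = max(0, C - d) = max(0, 8 - 8)
= max(0, 0)
= 0


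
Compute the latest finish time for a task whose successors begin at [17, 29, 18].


LF = min of all successor start times
Successors start at: [17, 29, 18]
LF = min(17, 29, 18)
= 17


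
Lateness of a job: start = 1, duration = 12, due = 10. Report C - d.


Completion = 1 + 12 = 13
Lateness = C - d = 13 - 10
= 3


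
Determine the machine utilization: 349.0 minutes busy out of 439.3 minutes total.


Utilization = busy / total × 100
= 349.0 / 439.3 × 100
= 79.4%


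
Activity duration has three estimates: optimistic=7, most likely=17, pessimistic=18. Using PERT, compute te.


te = (o + 4m + p) / 6
= (7 + 4×17 + 18) / 6
= (7 + 68 + 18) / 6
= 93 / 6
= 15.50


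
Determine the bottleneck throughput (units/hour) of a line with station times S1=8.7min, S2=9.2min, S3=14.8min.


Bottleneck = longest station time
Station times: [8.7, 9.2, 14.8]
Max = 14.8 min
Rate = 60 / 14.8
= 4.05 units/hour (bottleneck: 14.8min)


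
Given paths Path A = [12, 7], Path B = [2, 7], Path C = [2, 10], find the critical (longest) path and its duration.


Path A: 12 + 7 = 19
Path B: 2 + 7 = 9
Path C: 2 + 10 = 12
Critical path = longest = max(19, 9, 12)
= 19 (Path A)


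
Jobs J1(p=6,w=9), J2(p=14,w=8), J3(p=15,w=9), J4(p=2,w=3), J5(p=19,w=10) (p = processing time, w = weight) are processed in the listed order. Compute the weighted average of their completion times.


Completion times:
  J1: C=6, w×C=9×6=54
  J2: C=20, w×C=8×20=160
  J3: C=35, w×C=9×35=315
  J4: C=37, w×C=3×37=111
  J5: C=56, w×C=10×56=560
Sum w×C = 1200
Sum w = 39
Weighted avg = 1200/39
= 30.77


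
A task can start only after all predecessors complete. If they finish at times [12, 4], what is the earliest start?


ES = max of all predecessor completion times
Predecessors: [12, 4]
ES = max(12, 4)
= 12


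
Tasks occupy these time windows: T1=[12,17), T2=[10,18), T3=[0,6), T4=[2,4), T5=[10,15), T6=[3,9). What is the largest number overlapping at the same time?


Check each time point for overlaps:
  t=3: 3 tasks active (T3, T4, T6)
Max concurrent = 3


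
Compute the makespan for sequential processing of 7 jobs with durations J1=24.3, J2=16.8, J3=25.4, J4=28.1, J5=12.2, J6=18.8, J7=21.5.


Sequential makespan: sum all processing times
= 24.3 + 16.8 + 25.4 + 28.1 + 12.2 + 18.8 + 21.5
= 147.1 time units


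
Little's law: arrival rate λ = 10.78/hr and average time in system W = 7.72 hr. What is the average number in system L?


Little's law: L = λ × W
= 10.78 × 7.72
= 83.22


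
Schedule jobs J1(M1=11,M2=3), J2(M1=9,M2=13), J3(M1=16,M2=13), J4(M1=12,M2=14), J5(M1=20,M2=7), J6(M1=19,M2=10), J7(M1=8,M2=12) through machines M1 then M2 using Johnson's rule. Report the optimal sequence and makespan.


Johnson's rule:
Group 1 (M1≤M2, sort by M1): ['J7', 'J2', 'J4']
Group 2 (M1>M2, sort desc M2): ['J3', 'J6', 'J5', 'J1']
Sequence: J7 → J2 → J4 → J3 → J6 → J5 → J1
Makespan calculation:
  J7: M1 done=8, M2 done=20
  J2: M1 done=17, M2 done=33
  J4: M1 done=29, M2 done=47
  J3: M1 done=45, M2 done=60
  J6: M1 done=64, M2 done=74
  J5: M1 done=84, M2 done=91
  J1: M1 done=95, M2 done=98
= Sequence: J7 → J2 → J4 → J3 → J6 → J5 → J1, Makespan: 98


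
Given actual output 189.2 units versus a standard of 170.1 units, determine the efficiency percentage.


Efficiency = (actual / standard) × 100
= (189.2 / 170.1) × 100
= 111.2%


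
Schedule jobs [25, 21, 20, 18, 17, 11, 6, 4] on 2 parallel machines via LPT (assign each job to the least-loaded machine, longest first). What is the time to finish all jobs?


Jobs (LPT sorted): [25, 21, 20, 18, 17, 11, 6, 4]
Machines: 2
  J=25 → Machine 1 (load: 0+25=25)
  J=21 → Machine 2 (load: 0+21=21)
  J=20 → Machine 2 (load: 21+20=41)
  J=18 → Machine 1 (load: 25+18=43)
  J=17 → Machine 2 (load: 41+17=58)
  J=11 → Machine 1 (load: 43+11=54)
  J=6 → Machine 1 (load: 54+6=60)
  J=4 → Machine 2 (load: 58+4=62)
Machine loads: [60, 62]
Makespan = max = 62 time units


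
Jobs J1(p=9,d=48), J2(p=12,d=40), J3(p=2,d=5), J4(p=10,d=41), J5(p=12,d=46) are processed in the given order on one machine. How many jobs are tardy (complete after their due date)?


Completion vs due date:
  J1: C=9, d=48 → on time
  J2: C=21, d=40 → on time
  J3: C=23, d=5 → TARDY
  J4: C=33, d=41 → on time
  J5: C=45, d=46 → on time
Tardy jobs: J3
Count = 1


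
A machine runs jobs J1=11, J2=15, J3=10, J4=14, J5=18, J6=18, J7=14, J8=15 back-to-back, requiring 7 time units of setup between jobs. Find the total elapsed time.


Makespan = Σ processing + (n-1) × setup
= (11 + 15 + 10 + 14 + 18 + 18 + 14 + 15) + (8-1)×7
= 115 + 49
= 164 time units


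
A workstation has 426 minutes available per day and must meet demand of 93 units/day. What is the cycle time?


Cycle time = available time / demand
= 426 / 93
= 4.58 min/unit


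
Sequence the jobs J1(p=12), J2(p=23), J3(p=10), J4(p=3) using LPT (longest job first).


LPT: sort by longest processing time first
  J2: p=23
  J1: p=12
  J3: p=10
  J4: p=3
Order: J2 → J1 → J3 → J4


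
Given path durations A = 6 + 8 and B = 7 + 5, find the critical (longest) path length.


Path A: 6 + 8 = 14
Path B: 7 + 5 = 12
Critical path = longest = max(14, 12)
= 14 (Path A)


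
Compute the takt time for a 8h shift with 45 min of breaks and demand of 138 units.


Available = 8×60 - 45 = 435 min
Takt time = 435 / 138
= 3.15 min/unit


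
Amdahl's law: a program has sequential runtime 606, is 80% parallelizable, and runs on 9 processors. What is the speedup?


Amdahl's law: T_p = T × ((1-p) + p/N)
= 606 × ((1-0.8) + 0.8/9)
= 606 × (0.20 + 0.0889)
= 606 × 0.2889
= 175.07
Speedup = 606/175.07
= 3.46×


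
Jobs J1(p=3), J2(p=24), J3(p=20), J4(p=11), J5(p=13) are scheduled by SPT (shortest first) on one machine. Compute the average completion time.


SPT order: J1 → J4 → J5 → J3 → J2
Completion times:
  J1: C=3
  J4: C=14
  J5: C=27
  J3: C=47
  J2: C=71
Sum = 162, n = 5
Mean flow = 162/5
= 32.40


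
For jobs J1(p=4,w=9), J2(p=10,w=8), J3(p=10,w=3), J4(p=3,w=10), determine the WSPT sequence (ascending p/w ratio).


WSPT (Smith's rule): sort by p/w ascending
  J4: p/w = 3/10 = 0.300
  J1: p/w = 4/9 = 0.444
  J2: p/w = 10/8 = 1.250
  J3: p/w = 10/3 = 3.333
Order: J4 → J1 → J2 → J3


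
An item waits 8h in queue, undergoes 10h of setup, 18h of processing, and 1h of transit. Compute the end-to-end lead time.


Lead time = queue + setup + processing + transit
= 8 + 10 + 18 + 1
= 37 hours


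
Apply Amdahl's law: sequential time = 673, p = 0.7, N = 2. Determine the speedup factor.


Amdahl's law: T_p = T × ((1-p) + p/N)
= 673 × ((1-0.7) + 0.7/2)
= 673 × (0.30 + 0.3500)
= 673 × 0.6500
= 437.45
Speedup = 673/437.45
= 1.54×


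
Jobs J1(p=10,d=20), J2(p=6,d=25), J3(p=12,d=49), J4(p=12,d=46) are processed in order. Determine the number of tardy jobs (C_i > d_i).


Completion vs due date:
  J1: C=10, d=20 → on time
  J2: C=16, d=25 → on time
  J3: C=28, d=49 → on time
  J4: C=40, d=46 → on time
Tardy jobs: none
Count = 0


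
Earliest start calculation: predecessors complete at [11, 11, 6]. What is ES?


ES = max of all predecessor completion times
Predecessors: [11, 11, 6]
ES = max(11, 11, 6)
= 11


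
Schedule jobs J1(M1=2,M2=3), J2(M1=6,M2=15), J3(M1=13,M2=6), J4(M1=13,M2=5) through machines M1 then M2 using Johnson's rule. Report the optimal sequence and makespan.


Johnson's rule:
Group 1 (M1≤M2, sort by M1): ['J1', 'J2']
Group 2 (M1>M2, sort desc M2): ['J3', 'J4']
Sequence: J1 → J2 → J3 → J4
Makespan calculation:
  J1: M1 done=2, M2 done=5
  J2: M1 done=8, M2 done=23
  J3: M1 done=21, M2 done=29
  J4: M1 done=34, M2 done=39
= Sequence: J1 → J2 → J3 → J4, Makespan: 39


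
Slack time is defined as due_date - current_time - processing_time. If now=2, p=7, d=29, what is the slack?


Slack = due - current_time - processing
= 29 - 2 - 7
= 20


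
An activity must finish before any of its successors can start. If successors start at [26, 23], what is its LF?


LF = min of all successor start times
Successors start at: [26, 23]
LF = min(26, 23)
= 23


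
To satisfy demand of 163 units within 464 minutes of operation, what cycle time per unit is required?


Cycle time = available time / demand
= 464 / 163
= 2.85 min/unit


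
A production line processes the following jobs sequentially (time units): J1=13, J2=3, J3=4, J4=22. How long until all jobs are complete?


Sequential makespan: sum all processing times
= 13 + 3 + 4 + 22
= 42 time units


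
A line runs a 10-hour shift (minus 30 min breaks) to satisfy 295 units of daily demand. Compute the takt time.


Available = 10×60 - 30 = 570 min
Takt time = 570 / 295
= 1.93 min/unit


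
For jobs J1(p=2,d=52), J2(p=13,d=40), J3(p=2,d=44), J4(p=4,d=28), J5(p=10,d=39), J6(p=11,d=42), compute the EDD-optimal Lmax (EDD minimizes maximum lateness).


EDD order: J4 → J5 → J2 → J6 → J3 → J1
Completion and lateness:
  J4: C=4, d=28, L=4-28=-24
  J5: C=14, d=39, L=14-39=-25
  J2: C=27, d=40, L=27-40=-13
  J6: C=38, d=42, L=38-42=-4
  J3: C=40, d=44, L=40-44=-4
  J1: C=42, d=52, L=42-52=-10
Lmax = max(-24, -25, -13, -4, -4, -10)
= -4


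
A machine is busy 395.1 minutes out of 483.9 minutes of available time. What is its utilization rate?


Utilization = busy / total × 100
= 395.1 / 483.9 × 100
= 81.6%


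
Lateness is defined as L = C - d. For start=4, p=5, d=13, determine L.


Completion = 4 + 5 = 9
Lateness = C - d = 9 - 13
= -4


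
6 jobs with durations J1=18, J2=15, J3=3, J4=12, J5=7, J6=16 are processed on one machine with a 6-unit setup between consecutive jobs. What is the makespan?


Makespan = Σ processing + (n-1) × setup
= (18 + 15 + 3 + 12 + 7 + 16) + (6-1)×6
= 71 + 30
= 101 time units


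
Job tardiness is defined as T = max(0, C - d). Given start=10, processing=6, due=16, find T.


Completion = start + processing = 10 + 6 = 16
Tardiness = max(0, C - d) = max(0, 16 - 16)
= max(0, 0)
= 0


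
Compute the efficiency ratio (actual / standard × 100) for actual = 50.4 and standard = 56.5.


Efficiency = (actual / standard) × 100
= (50.4 / 56.5) × 100
= 89.2%


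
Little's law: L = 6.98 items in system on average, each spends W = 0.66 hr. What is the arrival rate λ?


Little's law: L = λW → λ = L / W
= 6.98 / 0.66
= 10.58 per hour


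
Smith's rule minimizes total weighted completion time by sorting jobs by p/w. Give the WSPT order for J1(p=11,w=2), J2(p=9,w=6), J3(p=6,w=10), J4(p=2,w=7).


WSPT (Smith's rule): sort by p/w ascending
  J4: p/w = 2/7 = 0.286
  J3: p/w = 6/10 = 0.600
  J2: p/w = 9/6 = 1.500
  J1: p/w = 11/2 = 5.500
Order: J4 → J3 → J2 → J1


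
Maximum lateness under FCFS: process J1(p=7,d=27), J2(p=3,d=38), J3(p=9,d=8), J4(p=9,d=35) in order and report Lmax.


Lateness per job (L = C - d):
  J1: C=7, d=27, L=-20
  J2: C=10, d=38, L=-28
  J3: C=19, d=8, L=11
  J4: C=28, d=35, L=-7
Lmax = max(-20, -28, 11, -7)
= 11


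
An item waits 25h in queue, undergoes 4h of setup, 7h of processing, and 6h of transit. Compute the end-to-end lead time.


Lead time = queue + setup + processing + transit
= 25 + 4 + 7 + 6
= 42 hours


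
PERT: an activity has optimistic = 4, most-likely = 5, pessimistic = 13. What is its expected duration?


te = (o + 4m + p) / 6
= (4 + 4×5 + 13) / 6
= (4 + 20 + 13) / 6
= 37 / 6
= 6.17


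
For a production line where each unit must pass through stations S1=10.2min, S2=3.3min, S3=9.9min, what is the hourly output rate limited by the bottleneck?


Bottleneck = longest station time
Station times: [10.2, 3.3, 9.9]
Max = 10.2 min
Rate = 60 / 10.2
= 5.88 units/hour (bottleneck: 10.2min)


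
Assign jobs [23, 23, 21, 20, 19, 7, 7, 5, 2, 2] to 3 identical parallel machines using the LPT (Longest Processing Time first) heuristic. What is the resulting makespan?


Jobs (LPT sorted): [23, 23, 21, 20, 19, 7, 7, 5, 2, 2]
Machines: 3
  J=23 → Machine 1 (load: 0+23=23)
  J=23 → Machine 2 (load: 0+23=23)
  J=21 → Machine 3 (load: 0+21=21)
  J=20 → Machine 3 (load: 21+20=41)
  J=19 → Machine 1 (load: 23+19=42)
  J=7 → Machine 2 (load: 23+7=30)
  J=7 → Machine 2 (load: 30+7=37)
  J=5 → Machine 2 (load: 37+5=42)
  J=2 → Machine 3 (load: 41+2=43)
  J=2 → Machine 1 (load: 42+2=44)
Machine loads: [44, 42, 43]
Makespan = max = 44 time units


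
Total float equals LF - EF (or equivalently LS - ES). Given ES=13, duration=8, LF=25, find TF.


EF = ES + duration = 13 + 8 = 21
LS = LF - duration = 25 - 8 = 17
Total Float = LF - EF = 25 - 21
(or LS - ES = 17 - 13)
= 4


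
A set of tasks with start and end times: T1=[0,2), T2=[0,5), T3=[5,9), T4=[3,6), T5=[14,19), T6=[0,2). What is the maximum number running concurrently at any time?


Check each time point for overlaps:
  t=0: 3 tasks active (T1, T2, T6)
Max concurrent = 3


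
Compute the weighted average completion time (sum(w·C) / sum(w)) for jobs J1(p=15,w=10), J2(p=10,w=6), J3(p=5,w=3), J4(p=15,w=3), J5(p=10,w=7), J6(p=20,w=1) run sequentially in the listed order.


Completion times:
  J1: C=15, w×C=10×15=150
  J2: C=25, w×C=6×25=150
  J3: C=30, w×C=3×30=90
  J4: C=45, w×C=3×45=135
  J5: C=55, w×C=7×55=385
  J6: C=75, w×C=1×75=75
Sum w×C = 985
Sum w = 30
Weighted avg = 985/30
= 32.83


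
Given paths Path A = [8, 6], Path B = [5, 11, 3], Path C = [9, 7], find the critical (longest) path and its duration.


Path A: 8 + 6 = 14
Path B: 5 + 11 + 3 = 19
Path C: 9 + 7 = 16
Critical path = longest = max(14, 19, 16)
= 19 (Path B)


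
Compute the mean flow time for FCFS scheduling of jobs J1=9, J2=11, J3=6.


Completion times:
  J1: completes at 9
  J2: completes at 20
  J3: completes at 26
Sum = 55
Average = 55/3
= 18.33


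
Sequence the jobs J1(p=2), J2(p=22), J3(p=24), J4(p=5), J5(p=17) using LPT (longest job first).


LPT: sort by longest processing time first
  J3: p=24
  J2: p=22
  J5: p=17
  J4: p=5
  J1: p=2
Order: J3 → J2 → J5 → J4 → J1


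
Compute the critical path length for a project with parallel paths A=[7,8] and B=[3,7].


Path A: 7 + 8 = 15
Path B: 3 + 7 = 10
Critical path = longest = max(15, 10)
= 15 (Path A)


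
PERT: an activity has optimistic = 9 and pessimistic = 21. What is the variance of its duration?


σ² = ((p - o) / 6)² = (p - o)² / 36
= (21 - 9)² / 36
= 12² / 36
= 144 / 36
= 4.0000


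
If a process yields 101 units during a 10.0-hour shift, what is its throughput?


Throughput = units / time
= 101 / 10.0
= 10.1 units/hour


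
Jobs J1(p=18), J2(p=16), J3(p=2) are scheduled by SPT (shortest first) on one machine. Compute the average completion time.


SPT order: J3 → J2 → J1
Completion times:
  J3: C=2
  J2: C=18
  J1: C=36
Sum = 56, n = 3
Mean flow = 56/3
= 18.67


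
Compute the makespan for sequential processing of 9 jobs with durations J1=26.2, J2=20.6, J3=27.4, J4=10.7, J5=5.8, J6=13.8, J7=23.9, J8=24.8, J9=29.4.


Sequential makespan: sum all processing times
= 26.2 + 20.6 + 27.4 + 10.7 + 5.8 + 13.8 + 23.9 + 24.8 + 29.4
= 182.6 time units


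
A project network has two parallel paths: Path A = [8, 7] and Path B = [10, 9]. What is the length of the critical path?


Path A: 8 + 7 = 15
Path B: 10 + 9 = 19
Critical path = longest = max(15, 19)
= 19 (Path B)


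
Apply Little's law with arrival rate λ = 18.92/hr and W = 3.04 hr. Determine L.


Little's law: L = λ × W
= 18.92 × 3.04
= 57.52


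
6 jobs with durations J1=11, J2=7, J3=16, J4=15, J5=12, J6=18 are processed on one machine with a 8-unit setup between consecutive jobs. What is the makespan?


Makespan = Σ processing + (n-1) × setup
= (11 + 7 + 16 + 15 + 12 + 18) + (6-1)×8
= 79 + 40
= 119 time units


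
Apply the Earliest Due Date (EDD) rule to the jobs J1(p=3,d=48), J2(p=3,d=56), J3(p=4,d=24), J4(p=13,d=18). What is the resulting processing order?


EDD: sort by earliest due date
  J4: d=18, p=13
  J3: d=24, p=4
  J1: d=48, p=3
  J2: d=56, p=3
Order: J4 → J3 → J1 → J2


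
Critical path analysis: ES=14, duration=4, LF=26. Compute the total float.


EF = ES + duration = 14 + 4 = 18
LS = LF - duration = 26 - 4 = 22
Total Float = LF - EF = 26 - 18
(or LS - ES = 22 - 14)
= 8


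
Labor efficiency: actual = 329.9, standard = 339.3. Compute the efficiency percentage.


Efficiency = (actual / standard) × 100
= (329.9 / 339.3) × 100
= 97.2%


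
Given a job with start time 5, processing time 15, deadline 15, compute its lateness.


Completion = 5 + 15 = 20
Lateness = C - d = 20 - 15
= 5


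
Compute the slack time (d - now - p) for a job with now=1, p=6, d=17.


Slack = due - current_time - processing
= 17 - 1 - 6
= 10


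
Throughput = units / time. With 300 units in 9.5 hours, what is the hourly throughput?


Throughput = units / time
= 300 / 9.5
= 31.6 units/hour


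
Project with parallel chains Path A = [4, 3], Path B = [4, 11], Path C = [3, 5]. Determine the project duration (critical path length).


Path A: 4 + 3 = 7
Path B: 4 + 11 = 15
Path C: 3 + 5 = 8
Critical path = longest = max(7, 15, 8)
= 15 (Path B)


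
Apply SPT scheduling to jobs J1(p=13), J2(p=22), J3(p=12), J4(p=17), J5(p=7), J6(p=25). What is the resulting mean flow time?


SPT order: J5 → J3 → J1 → J4 → J2 → J6
Completion times:
  J5: C=7
  J3: C=19
  J1: C=32
  J4: C=49
  J2: C=71
  J6: C=96
Sum = 274, n = 6
Mean flow = 274/6
= 45.67


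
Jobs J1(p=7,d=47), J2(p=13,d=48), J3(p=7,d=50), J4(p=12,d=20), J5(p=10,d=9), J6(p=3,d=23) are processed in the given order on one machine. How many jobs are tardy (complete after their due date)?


Completion vs due date:
  J1: C=7, d=47 → on time
  J2: C=20, d=48 → on time
  J3: C=27, d=50 → on time
  J4: C=39, d=20 → TARDY
  J5: C=49, d=9 → TARDY
  J6: C=52, d=23 → TARDY
Tardy jobs: J4, J5, J6
Count = 3


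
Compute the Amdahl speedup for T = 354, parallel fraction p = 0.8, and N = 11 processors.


Amdahl's law: T_p = T × ((1-p) + p/N)
= 354 × ((1-0.8) + 0.8/11)
= 354 × (0.20 + 0.0727)
= 354 × 0.2727
= 96.55
Speedup = 354/96.55
= 3.67×


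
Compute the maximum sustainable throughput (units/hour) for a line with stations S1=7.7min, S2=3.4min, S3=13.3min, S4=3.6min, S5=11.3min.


Bottleneck = longest station time
Station times: [7.7, 3.4, 13.3, 3.6, 11.3]
Max = 13.3 min
Rate = 60 / 13.3
= 4.51 units/hour (bottleneck: 13.3min)


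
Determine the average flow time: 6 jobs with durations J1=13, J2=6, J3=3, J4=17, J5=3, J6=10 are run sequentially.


Completion times:
  J1: completes at 13
  J2: completes at 19
  J3: completes at 22
  J4: completes at 39
  J5: completes at 42
  J6: completes at 52
Sum = 187
Average = 187/6
= 31.17


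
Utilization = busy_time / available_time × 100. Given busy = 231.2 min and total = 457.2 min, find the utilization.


Utilization = busy / total × 100
= 231.2 / 457.2 × 100
= 50.6%


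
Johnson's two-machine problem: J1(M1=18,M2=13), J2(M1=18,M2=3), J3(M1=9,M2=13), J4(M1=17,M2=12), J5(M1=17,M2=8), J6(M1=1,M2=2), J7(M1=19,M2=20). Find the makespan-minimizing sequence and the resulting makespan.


Johnson's rule:
Group 1 (M1≤M2, sort by M1): ['J6', 'J3', 'J7']
Group 2 (M1>M2, sort desc M2): ['J1', 'J4', 'J5', 'J2']
Sequence: J6 → J3 → J7 → J1 → J4 → J5 → J2
Makespan calculation:
  J6: M1 done=1, M2 done=3
  J3: M1 done=10, M2 done=23
  J7: M1 done=29, M2 done=49
  J1: M1 done=47, M2 done=62
  J4: M1 done=64, M2 done=76
  J5: M1 done=81, M2 done=89
  J2: M1 done=99, M2 done=102
= Sequence: J6 → J3 → J7 → J1 → J4 → J5 → J2, Makespan: 102


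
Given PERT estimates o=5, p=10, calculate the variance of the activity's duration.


σ² = ((p - o) / 6)² = (p - o)² / 36
= (10 - 5)² / 36
= 5² / 36
= 25 / 36
= 0.6944


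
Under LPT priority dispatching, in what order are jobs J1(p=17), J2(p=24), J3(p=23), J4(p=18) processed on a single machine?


LPT: sort by longest processing time first
  J2: p=24
  J3: p=23
  J4: p=18
  J1: p=17
Order: J2 → J3 → J4 → J1


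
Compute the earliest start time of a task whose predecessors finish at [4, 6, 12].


ES = max of all predecessor completion times
Predecessors: [4, 6, 12]
ES = max(4, 6, 12)
= 12


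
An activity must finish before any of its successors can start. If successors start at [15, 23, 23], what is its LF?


LF = min of all successor start times
Successors start at: [15, 23, 23]
LF = min(15, 23, 23)
= 15


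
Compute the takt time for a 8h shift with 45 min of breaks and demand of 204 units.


Available = 8×60 - 45 = 435 min
Takt time = 435 / 204
= 2.13 min/unit


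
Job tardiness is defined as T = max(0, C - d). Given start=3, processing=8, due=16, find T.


Completion = start + processing = 3 + 8 = 11
Tardiness = max(0, C - d) = max(0, 11 - 16)
= max(0, -5)
= 0


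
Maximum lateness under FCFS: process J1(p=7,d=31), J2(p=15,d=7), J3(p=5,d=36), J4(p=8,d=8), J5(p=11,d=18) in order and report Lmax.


Lateness per job (L = C - d):
  J1: C=7, d=31, L=-24
  J2: C=22, d=7, L=15
  J3: C=27, d=36, L=-9
  J4: C=35, d=8, L=27
  J5: C=46, d=18, L=28
Lmax = max(-24, 15, -9, 27, 28)
= 28


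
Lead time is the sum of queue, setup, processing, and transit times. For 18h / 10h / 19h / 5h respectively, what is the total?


Lead time = queue + setup + processing + transit
= 18 + 10 + 19 + 5
= 52 hours


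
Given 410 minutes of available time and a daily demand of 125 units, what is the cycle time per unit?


Cycle time = available time / demand
= 410 / 125
= 3.28 min/unit


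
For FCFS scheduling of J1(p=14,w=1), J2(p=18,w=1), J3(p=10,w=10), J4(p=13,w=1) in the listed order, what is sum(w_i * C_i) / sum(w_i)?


Completion times:
  J1: C=14, w×C=1×14=14
  J2: C=32, w×C=1×32=32
  J3: C=42, w×C=10×42=420
  J4: C=55, w×C=1×55=55
Sum w×C = 521
Sum w = 13
Weighted avg = 521/13
= 40.08


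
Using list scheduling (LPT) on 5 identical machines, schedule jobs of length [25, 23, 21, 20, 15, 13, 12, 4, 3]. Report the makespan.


Jobs (LPT sorted): [25, 23, 21, 20, 15, 13, 12, 4, 3]
Machines: 5
  J=25 → Machine 1 (load: 0+25=25)
  J=23 → Machine 2 (load: 0+23=23)
  J=21 → Machine 3 (load: 0+21=21)
  J=20 → Machine 4 (load: 0+20=20)
  J=15 → Machine 5 (load: 0+15=15)
  J=13 → Machine 5 (load: 15+13=28)
  J=12 → Machine 4 (load: 20+12=32)
  J=4 → Machine 3 (load: 21+4=25)
  J=3 → Machine 2 (load: 23+3=26)
Machine loads: [25, 26, 25, 32, 28]
Makespan = max = 32 time units


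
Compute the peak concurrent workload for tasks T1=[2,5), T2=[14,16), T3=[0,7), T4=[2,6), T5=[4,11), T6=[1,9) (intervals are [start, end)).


Check each time point for overlaps:
  t=4: 5 tasks active (T1, T3, T4, T5, T6)
Max concurrent = 5


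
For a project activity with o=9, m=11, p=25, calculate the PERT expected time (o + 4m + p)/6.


te = (o + 4m + p) / 6
= (9 + 4×11 + 25) / 6
= (9 + 44 + 25) / 6
= 78 / 6
= 13.00


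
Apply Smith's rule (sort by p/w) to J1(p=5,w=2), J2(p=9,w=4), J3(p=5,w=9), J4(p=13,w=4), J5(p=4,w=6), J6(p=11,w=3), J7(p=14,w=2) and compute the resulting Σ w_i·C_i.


WSPT order (by p/w): J3 → J5 → J2 → J1 → J4 → J6 → J7
  J3: C=5, w·C=9×5=45
  J5: C=9, w·C=6×9=54
  J2: C=18, w·C=4×18=72
  J1: C=23, w·C=2×23=46
  J4: C=36, w·C=4×36=144
  J6: C=47, w·C=3×47=141
  J7: C=61, w·C=2×61=122
Σ w·C = 624
= 624


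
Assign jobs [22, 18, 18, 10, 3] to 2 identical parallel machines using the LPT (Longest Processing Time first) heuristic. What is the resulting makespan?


Jobs (LPT sorted): [22, 18, 18, 10, 3]
Machines: 2
  J=22 → Machine 1 (load: 0+22=22)
  J=18 → Machine 2 (load: 0+18=18)
  J=18 → Machine 2 (load: 18+18=36)
  J=10 → Machine 1 (load: 22+10=32)
  J=3 → Machine 1 (load: 32+3=35)
Machine loads: [35, 36]
Makespan = max = 36 time units


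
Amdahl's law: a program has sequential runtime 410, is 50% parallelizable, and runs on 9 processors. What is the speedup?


Amdahl's law: T_p = T × ((1-p) + p/N)
= 410 × ((1-0.5) + 0.5/9)
= 410 × (0.50 + 0.0556)
= 410 × 0.5556
= 227.78
Speedup = 410/227.78
= 1.80×


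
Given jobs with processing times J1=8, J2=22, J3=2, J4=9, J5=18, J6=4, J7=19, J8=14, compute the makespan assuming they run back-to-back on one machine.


Sequential makespan: sum all processing times
= 8 + 22 + 2 + 9 + 18 + 4 + 19 + 14
= 96 time units


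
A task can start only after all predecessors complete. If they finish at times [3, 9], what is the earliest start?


ES = max of all predecessor completion times
Predecessors: [3, 9]
ES = max(3, 9)
= 9


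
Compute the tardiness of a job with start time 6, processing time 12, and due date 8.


Completion = start + processing = 6 + 12 = 18
Tardiness = max(0, C - d) = max(0, 18 - 8)
= max(0, 10)
= 10


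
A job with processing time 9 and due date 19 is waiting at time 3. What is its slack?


Slack = due - current_time - processing
= 19 - 3 - 9
= 7


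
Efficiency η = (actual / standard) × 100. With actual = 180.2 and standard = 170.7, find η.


Efficiency = (actual / standard) × 100
= (180.2 / 170.7) × 100
= 105.6%


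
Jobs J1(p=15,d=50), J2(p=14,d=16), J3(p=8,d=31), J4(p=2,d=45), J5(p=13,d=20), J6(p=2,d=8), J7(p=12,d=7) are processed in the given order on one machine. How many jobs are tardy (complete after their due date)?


Completion vs due date:
  J1: C=15, d=50 → on time
  J2: C=29, d=16 → TARDY
  J3: C=37, d=31 → TARDY
  J4: C=39, d=45 → on time
  J5: C=52, d=20 → TARDY
  J6: C=54, d=8 → TARDY
  J7: C=66, d=7 → TARDY
Tardy jobs: J2, J3, J5, J6, J7
Count = 5


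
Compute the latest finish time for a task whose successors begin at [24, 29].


LF = min of all successor start times
Successors start at: [24, 29]
LF = min(24, 29)
= 24


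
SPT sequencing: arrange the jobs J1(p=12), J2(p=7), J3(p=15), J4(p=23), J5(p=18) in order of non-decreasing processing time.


SPT: sort by shortest processing time
  J2: p=7
  J1: p=12
  J3: p=15
  J5: p=18
  J4: p=23
Order: J2 → J1 → J3 → J5 → J4


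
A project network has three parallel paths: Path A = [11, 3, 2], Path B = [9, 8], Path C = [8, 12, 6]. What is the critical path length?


Path A: 11 + 3 + 2 = 16
Path B: 9 + 8 = 17
Path C: 8 + 12 + 6 = 26
Critical path = longest = max(16, 17, 26)
= 26 (Path C)


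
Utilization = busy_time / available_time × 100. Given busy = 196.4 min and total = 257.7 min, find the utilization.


Utilization = busy / total × 100
= 196.4 / 257.7 × 100
= 76.2%


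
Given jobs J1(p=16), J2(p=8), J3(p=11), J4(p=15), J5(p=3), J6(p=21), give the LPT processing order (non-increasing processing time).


LPT: sort by longest processing time first
  J6: p=21
  J1: p=16
  J4: p=15
  J3: p=11
  J2: p=8
  J5: p=3
Order: J6 → J1 → J4 → J3 → J2 → J5


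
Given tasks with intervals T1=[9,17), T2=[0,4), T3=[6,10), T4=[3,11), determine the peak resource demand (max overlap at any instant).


Check each time point for overlaps:
  t=9: 3 tasks active (T1, T3, T4)
Max concurrent = 3


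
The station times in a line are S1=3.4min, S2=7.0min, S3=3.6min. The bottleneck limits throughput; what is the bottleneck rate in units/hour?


Bottleneck = longest station time
Station times: [3.4, 7.0, 3.6]
Max = 7.0 min
Rate = 60 / 7.0
= 8.57 units/hour (bottleneck: 7.0min)


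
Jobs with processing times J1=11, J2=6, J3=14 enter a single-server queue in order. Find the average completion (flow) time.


Completion times:
  J1: completes at 11
  J2: completes at 17
  J3: completes at 31
Sum = 59
Average = 59/3
= 19.67


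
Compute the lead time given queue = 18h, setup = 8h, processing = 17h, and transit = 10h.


Lead time = queue + setup + processing + transit
= 18 + 8 + 17 + 10
= 53 hours


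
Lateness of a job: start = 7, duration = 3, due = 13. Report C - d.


Completion = 7 + 3 = 10
Lateness = C - d = 10 - 13
= -3


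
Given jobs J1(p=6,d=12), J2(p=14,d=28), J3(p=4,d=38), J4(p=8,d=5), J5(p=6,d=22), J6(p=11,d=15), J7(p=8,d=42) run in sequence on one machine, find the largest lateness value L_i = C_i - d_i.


Lateness per job (L = C - d):
  J1: C=6, d=12, L=-6
  J2: C=20, d=28, L=-8
  J3: C=24, d=38, L=-14
  J4: C=32, d=5, L=27
  J5: C=38, d=22, L=16
  J6: C=49, d=15, L=34
  J7: C=57, d=42, L=15
Lmax = max(-6, -8, -14, 27, 16, 34, 15)
= 34


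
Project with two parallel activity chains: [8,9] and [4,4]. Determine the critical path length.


Path A: 8 + 9 = 17
Path B: 4 + 4 = 8
Critical path = longest = max(17, 8)
= 17 (Path A)


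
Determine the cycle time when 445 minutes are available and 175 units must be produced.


Cycle time = available time / demand
= 445 / 175
= 2.54 min/unit


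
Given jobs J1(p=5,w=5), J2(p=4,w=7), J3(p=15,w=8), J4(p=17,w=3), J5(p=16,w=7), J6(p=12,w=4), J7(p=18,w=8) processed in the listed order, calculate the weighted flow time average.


Completion times:
  J1: C=5, w×C=5×5=25
  J2: C=9, w×C=7×9=63
  J3: C=24, w×C=8×24=192
  J4: C=41, w×C=3×41=123
  J5: C=57, w×C=7×57=399
  J6: C=69, w×C=4×69=276
  J7: C=87, w×C=8×87=696
Sum w×C = 1774
Sum w = 42
Weighted avg = 1774/42
= 42.24


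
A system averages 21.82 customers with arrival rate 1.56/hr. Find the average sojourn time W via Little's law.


Little's law: L = λW → W = L / λ
= 21.82 / 1.56
= 13.99 hours


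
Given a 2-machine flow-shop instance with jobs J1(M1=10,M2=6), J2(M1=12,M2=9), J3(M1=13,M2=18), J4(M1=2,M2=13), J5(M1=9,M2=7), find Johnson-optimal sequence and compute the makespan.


Johnson's rule:
Group 1 (M1≤M2, sort by M1): ['J4', 'J3']
Group 2 (M1>M2, sort desc M2): ['J2', 'J5', 'J1']
Sequence: J4 → J3 → J2 → J5 → J1
Makespan calculation:
  J4: M1 done=2, M2 done=15
  J3: M1 done=15, M2 done=33
  J2: M1 done=27, M2 done=42
  J5: M1 done=36, M2 done=49
  J1: M1 done=46, M2 done=55
= Sequence: J4 → J3 → J2 → J5 → J1, Makespan: 55


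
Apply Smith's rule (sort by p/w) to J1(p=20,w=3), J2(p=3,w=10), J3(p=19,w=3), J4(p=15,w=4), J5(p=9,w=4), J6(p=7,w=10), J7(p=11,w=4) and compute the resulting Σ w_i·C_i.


WSPT order (by p/w): J2 → J6 → J5 → J7 → J4 → J3 → J1
  J2: C=3, w·C=10×3=30
  J6: C=10, w·C=10×10=100
  J5: C=19, w·C=4×19=76
  J7: C=30, w·C=4×30=120
  J4: C=45, w·C=4×45=180
  J3: C=64, w·C=3×64=192
  J1: C=84, w·C=3×84=252
Σ w·C = 950
= 950


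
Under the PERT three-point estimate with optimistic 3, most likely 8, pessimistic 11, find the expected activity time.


te = (o + 4m + p) / 6
= (3 + 4×8 + 11) / 6
= (3 + 32 + 11) / 6
= 46 / 6
= 7.67


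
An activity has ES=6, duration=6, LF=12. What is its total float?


EF = ES + duration = 6 + 6 = 12
LS = LF - duration = 12 - 6 = 6
Total Float = LF - EF = 12 - 12
(or LS - ES = 6 - 6)
= 0


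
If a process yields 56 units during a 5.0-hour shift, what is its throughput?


Throughput = units / time
= 56 / 5.0
= 11.2 units/hour


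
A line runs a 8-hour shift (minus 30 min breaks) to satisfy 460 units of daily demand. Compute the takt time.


Available = 8×60 - 30 = 450 min
Takt time = 450 / 460
= 0.98 min/unit


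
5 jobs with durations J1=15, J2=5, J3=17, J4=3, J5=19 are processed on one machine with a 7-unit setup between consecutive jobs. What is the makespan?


Makespan = Σ processing + (n-1) × setup
= (15 + 5 + 17 + 3 + 19) + (5-1)×7
= 59 + 28
= 87 time units


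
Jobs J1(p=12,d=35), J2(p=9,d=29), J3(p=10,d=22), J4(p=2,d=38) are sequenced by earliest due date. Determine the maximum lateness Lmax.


EDD order: J3 → J2 → J1 → J4
Completion and lateness:
  J3: C=10, d=22, L=10-22=-12
  J2: C=19, d=29, L=19-29=-10
  J1: C=31, d=35, L=31-35=-4
  J4: C=33, d=38, L=33-38=-5
Lmax = max(-12, -10, -4, -5)
= -4


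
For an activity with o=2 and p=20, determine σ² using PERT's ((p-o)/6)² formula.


σ² = ((p - o) / 6)² = (p - o)² / 36
= (20 - 2)² / 36
= 18² / 36
= 324 / 36
= 9.0000


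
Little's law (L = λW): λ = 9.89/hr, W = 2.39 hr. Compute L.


Little's law: L = λ × W
= 9.89 × 2.39
= 23.64


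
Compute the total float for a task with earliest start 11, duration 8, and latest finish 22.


EF = ES + duration = 11 + 8 = 19
LS = LF - duration = 22 - 8 = 14
Total Float = LF - EF = 22 - 19
(or LS - ES = 14 - 11)
= 3


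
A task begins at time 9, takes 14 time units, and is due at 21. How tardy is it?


Completion = start + processing = 9 + 14 = 23
Tardiness = max(0, C - d) = max(0, 23 - 21)
= max(0, 2)
= 2
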